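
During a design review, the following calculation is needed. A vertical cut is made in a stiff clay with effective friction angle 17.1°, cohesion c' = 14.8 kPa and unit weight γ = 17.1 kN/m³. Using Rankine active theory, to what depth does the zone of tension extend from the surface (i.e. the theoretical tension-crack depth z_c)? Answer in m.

K_a = tan²(45° − 17.1°/2) = 0.5455; √K_a = 0.7386.
The active pressure is zero where K_a γ z = 2c√K_a, so z_c = 2c/(γ√K_a) = 2×14.8/(17.1×0.7386) = 2.344 m.

2.34 m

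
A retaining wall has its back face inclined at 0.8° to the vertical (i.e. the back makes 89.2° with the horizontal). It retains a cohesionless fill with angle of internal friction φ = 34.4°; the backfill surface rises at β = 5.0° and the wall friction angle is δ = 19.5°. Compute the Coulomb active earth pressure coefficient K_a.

0.271

K_a = sin²(α+φ) / [sin²α · sin(α−δ) · (1 + √{sin(φ+δ)sin(φ−β) / (sin(α−δ)sin(α+β))})²].
With α = 89.2°, φ = 34.4°, δ = 19.5°, β = 5.0°: K_a = 0.2714.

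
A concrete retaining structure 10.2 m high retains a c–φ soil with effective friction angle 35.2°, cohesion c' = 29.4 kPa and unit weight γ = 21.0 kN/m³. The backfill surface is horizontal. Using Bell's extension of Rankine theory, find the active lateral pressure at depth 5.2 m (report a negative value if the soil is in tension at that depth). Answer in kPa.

K_a = (1 − sin φ)/(1 + sin φ) = 0.2687.
σ_a = K_a γ z − 2c√K_a = 0.2687×21.0×5.2 − 2×29.4×0.5184 = -1.138 kPa.

-1.14 kPa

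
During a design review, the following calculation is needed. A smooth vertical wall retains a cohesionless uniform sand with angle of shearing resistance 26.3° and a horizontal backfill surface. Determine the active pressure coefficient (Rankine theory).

K_a = (1 − sin φ)/(1 + sin φ) = (1 − sin 26.3°)/(1 + sin 26.3°) = 0.3859.

0.386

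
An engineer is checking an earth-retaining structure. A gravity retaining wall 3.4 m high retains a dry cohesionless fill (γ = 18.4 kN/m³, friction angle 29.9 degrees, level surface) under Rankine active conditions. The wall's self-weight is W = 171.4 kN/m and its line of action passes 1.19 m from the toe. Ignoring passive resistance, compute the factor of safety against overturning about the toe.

5.06

K_a = tan²(45° − 29.9°/2) = 0.3347.
P_a = ½K_aγH² = 0.5×0.3347×18.4×3.4² = 35.59 kN/m, acting at H/3 = 1.133 m above the base.
Overturning moment M_o = P_a × H/3 = 35.59 × 1.133 = 40.34.
Resisting moment M_r = W × 1.19 = 171.4 × 1.19 = 204.0.
FS_overturning = M_r/M_o = 204.0/40.34 = 5.056.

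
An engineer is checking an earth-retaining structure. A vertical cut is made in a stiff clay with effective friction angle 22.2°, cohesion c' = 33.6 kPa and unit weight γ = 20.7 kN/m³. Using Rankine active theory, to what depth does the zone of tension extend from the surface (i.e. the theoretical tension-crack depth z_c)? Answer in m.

K_a = tan²(45° − 22.2°/2) = 0.4515; √K_a = 0.6720.
The active pressure is zero where K_a γ z = 2c√K_a, so z_c = 2c/(γ√K_a) = 2×33.6/(20.7×0.6720) = 4.831 m.

4.83 m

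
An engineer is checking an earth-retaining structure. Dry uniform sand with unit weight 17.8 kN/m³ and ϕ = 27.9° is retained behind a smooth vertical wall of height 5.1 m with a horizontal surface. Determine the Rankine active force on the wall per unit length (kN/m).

83.9 kN/m

K_a = tan²(45° − φ/2) = 0.3625.
P_a = ½ K_a γ H² = 0.5 × 0.3625 × 17.8 × 5.1² = 83.91 kN/m.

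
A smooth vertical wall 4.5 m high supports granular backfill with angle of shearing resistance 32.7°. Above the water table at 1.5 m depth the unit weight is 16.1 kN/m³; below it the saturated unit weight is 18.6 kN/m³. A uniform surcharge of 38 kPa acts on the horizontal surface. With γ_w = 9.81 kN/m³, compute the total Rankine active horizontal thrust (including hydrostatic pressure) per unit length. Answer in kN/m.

K_a = tan²(45° − φ/2) = 0.2985.
γ' = 18.6 − 9.81 = 8.790 kN/m³. h₂ = H − d_w = 3.0 m.
σ'_h: at surface K_a·q = 11.34; at WT K_a(q+γd_w) = 18.55; at base K_a(q+γd_w+γ'h₂) = 26.42 kPa.
P₁ = ½(11.34+18.55)×1.5 = 22.42; P₂ = ½(18.55+26.42)×3.0 = 67.46; P_w = ½γ_w h₂² = 44.14.
Total = 22.42+67.46+44.14 = 134.0 kN/m.

134 kN/m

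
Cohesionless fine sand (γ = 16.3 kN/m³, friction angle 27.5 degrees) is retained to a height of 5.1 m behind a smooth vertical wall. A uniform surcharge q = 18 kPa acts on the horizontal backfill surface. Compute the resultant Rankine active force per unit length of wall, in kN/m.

K_a = tan²(45° − φ/2) = 0.3682.
Soil triangle: ½ K_a γ H² = 0.5×0.3682×16.3×5.1² = 78.06 kN/m.
Surcharge rectangle: K_a q H = 0.3682×18×5.1 = 33.80 kN/m.
Total = 78.06 + 33.80 = 111.9 kN/m.

112 kN/m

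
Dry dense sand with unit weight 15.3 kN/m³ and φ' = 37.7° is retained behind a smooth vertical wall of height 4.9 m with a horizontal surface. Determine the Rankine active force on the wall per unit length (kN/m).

44.3 kN/m

K_a = tan²(45° − φ/2) = 0.2411.
P_a = ½ K_a γ H² = 0.5 × 0.2411 × 15.3 × 4.9² = 44.28 kN/m.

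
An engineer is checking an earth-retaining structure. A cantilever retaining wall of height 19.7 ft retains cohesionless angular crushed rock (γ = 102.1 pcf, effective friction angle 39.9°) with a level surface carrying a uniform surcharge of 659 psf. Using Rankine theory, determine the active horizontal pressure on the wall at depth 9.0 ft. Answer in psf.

K_a = (1 − sin φ)/(1 + sin φ) = 0.2184.
σ_v = γz + q = 102.1 × 9.0 + 659 = 1578 psf.
σ_h = K_a σ_v = 0.2184 × 1578 = 344.7 psf.

345 psf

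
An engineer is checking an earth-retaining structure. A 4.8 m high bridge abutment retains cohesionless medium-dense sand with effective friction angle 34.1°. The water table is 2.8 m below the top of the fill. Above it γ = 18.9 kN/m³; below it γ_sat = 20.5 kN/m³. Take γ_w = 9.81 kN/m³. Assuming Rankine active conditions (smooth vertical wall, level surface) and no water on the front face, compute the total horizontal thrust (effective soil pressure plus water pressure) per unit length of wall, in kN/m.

76.3 kN/m

K_a = tan²(45° − φ/2) = 0.2815.
γ' = 20.5 − 9.81 = 10.69 kN/m³. Depth below WT = 2.0 m.
σ'_h at WT = K_a γ d_w = 14.90 kPa; at base = 14.90 + K_a γ' × 2.0 = 20.92 kPa.
P₁ (0–2.8 m) = ½×14.90×2.8 = 20.86. P₂ (2.8–4.8 m) = ½(14.90+20.92)×2.0 = 35.82.
P_w = ½ γ_w h₂² = 0.5×9.81×2.0² = 19.62. Total = 20.86+35.82+19.62 = 76.29 kN/m.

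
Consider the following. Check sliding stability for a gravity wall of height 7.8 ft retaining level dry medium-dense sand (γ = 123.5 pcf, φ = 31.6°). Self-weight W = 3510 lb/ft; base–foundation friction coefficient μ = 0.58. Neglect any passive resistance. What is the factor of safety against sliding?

K_a = tan²(45° − 31.6°/2) = 0.3123.
P_a = ½K_aγH² = 0.5×0.3123×123.5×7.8² = 1173 lb/ft, acting at H/3 = 2.600 ft above the base.
FS_sliding = μW / P_a = 0.58×3510 / 1173 = 1.735.

1.73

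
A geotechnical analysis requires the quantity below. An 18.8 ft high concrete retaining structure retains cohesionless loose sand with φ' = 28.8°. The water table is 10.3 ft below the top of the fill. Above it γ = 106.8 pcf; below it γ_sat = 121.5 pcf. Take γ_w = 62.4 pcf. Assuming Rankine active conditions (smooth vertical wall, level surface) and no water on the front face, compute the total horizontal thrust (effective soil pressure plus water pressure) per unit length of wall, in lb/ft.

K_a = tan²(45° − φ/2) = 0.3498.
γ' = 121.5 − 62.4 = 59.10 pcf. Depth below WT = 8.5 ft.
σ'_h at WT = K_a γ d_w = 384.7 psf; at base = 384.7 + K_a γ' × 8.5 = 560.4 psf.
P₁ (0–10.3 ft) = ½×384.7×10.3 = 1981. P₂ (10.3–18.8 ft) = ½(384.7+560.4)×8.5 = 4017.
P_w = ½ γ_w h₂² = 0.5×62.4×8.5² = 2254. Total = 1981+4017+2254 = 8253 lb/ft.

8250 lb/ft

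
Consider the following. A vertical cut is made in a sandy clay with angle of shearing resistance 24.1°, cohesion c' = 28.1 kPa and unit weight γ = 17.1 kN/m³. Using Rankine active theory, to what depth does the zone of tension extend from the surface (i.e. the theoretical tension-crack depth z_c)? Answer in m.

K_a = tan²(45° − 24.1°/2) = 0.4201; √K_a = 0.6482.
The active pressure is zero where K_a γ z = 2c√K_a, so z_c = 2c/(γ√K_a) = 2×28.1/(17.1×0.6482) = 5.071 m.

5.07 m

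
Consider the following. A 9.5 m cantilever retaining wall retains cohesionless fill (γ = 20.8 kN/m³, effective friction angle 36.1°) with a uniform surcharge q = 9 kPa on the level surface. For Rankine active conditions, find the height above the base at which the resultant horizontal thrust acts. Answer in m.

K_a = 0.2585.
Triangular part P₁ = ½K_aγH² = 242.6 at H/3 = 3.167 m; rectangular part P₂ = K_a q H = 22.10 at H/2 = 4.750 m.
ȳ = (P₁·3.167 + P₂·4.750)/(P₁+P₂) = 3.299 m.

3.30 m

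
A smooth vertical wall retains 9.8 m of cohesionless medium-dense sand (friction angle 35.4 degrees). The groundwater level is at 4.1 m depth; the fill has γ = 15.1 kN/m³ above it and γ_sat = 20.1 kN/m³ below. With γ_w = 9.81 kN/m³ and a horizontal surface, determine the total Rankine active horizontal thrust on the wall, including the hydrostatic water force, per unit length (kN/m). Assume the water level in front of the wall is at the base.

K_a = tan²(45° − φ/2) = 0.2664.
γ' = 20.1 − 9.81 = 10.29 kN/m³. Depth below WT = 5.7 m.
σ'_h at WT = K_a γ d_w = 16.49 kPa; at base = 16.49 + K_a γ' × 5.7 = 32.12 kPa.
P₁ (0–4.1 m) = ½×16.49×4.1 = 33.81. P₂ (4.1–9.8 m) = ½(16.49+32.12)×5.7 = 138.5.
P_w = ½ γ_w h₂² = 0.5×9.81×5.7² = 159.4. Total = 33.81+138.5+159.4 = 331.7 kN/m.

332 kN/m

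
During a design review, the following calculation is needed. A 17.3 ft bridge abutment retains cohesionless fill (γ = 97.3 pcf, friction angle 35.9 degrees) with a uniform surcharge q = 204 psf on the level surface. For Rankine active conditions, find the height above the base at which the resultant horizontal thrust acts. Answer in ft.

6.33 ft

K_a = 0.2607.
Triangular part P₁ = ½K_aγH² = 3796 at H/3 = 5.767 ft; rectangular part P₂ = K_a q H = 920.2 at H/2 = 8.650 ft.
ȳ = (P₁·5.767 + P₂·8.650)/(P₁+P₂) = 6.329 ft.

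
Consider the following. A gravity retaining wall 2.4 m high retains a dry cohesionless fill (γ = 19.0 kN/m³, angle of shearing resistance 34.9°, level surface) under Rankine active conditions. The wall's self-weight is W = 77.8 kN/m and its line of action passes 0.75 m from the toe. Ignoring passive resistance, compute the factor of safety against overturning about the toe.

K_a = tan²(45° − 34.9°/2) = 0.2721.
P_a = ½K_aγH² = 0.5×0.2721×19.0×2.4² = 14.89 kN/m, acting at H/3 = 0.8000 m above the base.
Overturning moment M_o = P_a × H/3 = 14.89 × 0.8000 = 11.91.
Resisting moment M_r = W × 0.75 = 77.8 × 0.75 = 58.35.
FS_overturning = M_r/M_o = 58.35/11.91 = 4.898.

4.90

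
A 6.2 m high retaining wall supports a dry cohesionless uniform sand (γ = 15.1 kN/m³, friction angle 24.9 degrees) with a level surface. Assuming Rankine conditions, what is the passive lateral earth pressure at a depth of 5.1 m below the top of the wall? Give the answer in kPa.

189 kPa

K_p = (1 + sin φ)/(1 − sin φ) = 2.454.
σ_h = K_p γ z = 2.454 × 15.1 × 5.1 = 189.0 kPa.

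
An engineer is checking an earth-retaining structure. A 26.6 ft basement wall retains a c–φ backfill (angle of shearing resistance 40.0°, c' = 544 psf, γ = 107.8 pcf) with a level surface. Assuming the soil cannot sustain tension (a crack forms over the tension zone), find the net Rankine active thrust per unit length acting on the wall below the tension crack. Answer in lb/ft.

K_a = 0.2174; √K_a = 0.4663.
Tension-crack depth z_c = 2c/(γ√K_a) = 2×544/(107.8×0.4663) = 21.64 ft.
σ_a at base = K_a γ H − 2c√K_a = 0.2174×107.8×26.6 − 2×544×0.4663 = 116.2 psf.
P_a = ½ × 116.2 × (H − z_c) = 0.5×116.2×4.956 = 287.9 lb/ft.

288 lb/ft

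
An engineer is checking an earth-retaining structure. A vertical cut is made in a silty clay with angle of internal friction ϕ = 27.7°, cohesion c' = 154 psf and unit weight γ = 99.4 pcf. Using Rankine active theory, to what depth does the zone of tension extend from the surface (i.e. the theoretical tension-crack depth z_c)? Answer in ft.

K_a = tan²(45° − 27.7°/2) = 0.3653; √K_a = 0.6044.
The active pressure is zero where K_a γ z = 2c√K_a, so z_c = 2c/(γ√K_a) = 2×154/(99.4×0.6044) = 5.126 ft.

5.13 ft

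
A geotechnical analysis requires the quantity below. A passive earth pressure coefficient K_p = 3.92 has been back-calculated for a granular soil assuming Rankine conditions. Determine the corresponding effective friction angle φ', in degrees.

36.4°

K_p = (1+sin φ)/(1−sin φ) ⇒ sin φ = (K_p − 1)/(K_p + 1) = 0.5935.
φ = arcsin(0.5935) = 36.41°.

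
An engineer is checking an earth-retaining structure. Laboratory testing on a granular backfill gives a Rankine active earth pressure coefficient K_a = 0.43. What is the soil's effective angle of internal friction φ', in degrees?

K_a = tan²(45° − φ/2) ⇒ 45° − φ/2 = arctan(√0.43) = 33.25°.
φ = 2(45° − 33.25°) = 23.49°.

23.5°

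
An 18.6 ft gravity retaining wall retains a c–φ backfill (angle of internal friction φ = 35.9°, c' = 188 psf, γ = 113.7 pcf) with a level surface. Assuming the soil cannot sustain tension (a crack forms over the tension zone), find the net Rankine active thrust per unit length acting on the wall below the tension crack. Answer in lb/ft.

2180 lb/ft

K_a = 0.2607; √K_a = 0.5106.
Tension-crack depth z_c = 2c/(γ√K_a) = 2×188/(113.7×0.5106) = 6.476 ft.
σ_a at base = K_a γ H − 2c√K_a = 0.2607×113.7×18.6 − 2×188×0.5106 = 359.4 psf.
P_a = ½ × 359.4 × (H − z_c) = 0.5×359.4×12.12 = 2179 lb/ft.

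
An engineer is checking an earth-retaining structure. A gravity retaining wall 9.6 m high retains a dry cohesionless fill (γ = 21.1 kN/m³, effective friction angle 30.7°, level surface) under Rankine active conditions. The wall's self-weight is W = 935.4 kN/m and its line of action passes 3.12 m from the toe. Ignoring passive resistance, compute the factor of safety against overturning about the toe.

K_a = tan²(45° − 30.7°/2) = 0.3240.
P_a = ½K_aγH² = 0.5×0.3240×21.1×9.6² = 315.0 kN/m, acting at H/3 = 3.200 m above the base.
Overturning moment M_o = P_a × H/3 = 315.0 × 3.200 = 1008.
Resisting moment M_r = W × 3.12 = 935.4 × 3.12 = 2918.
FS_overturning = M_r/M_o = 2918/1008 = 2.895.

2.89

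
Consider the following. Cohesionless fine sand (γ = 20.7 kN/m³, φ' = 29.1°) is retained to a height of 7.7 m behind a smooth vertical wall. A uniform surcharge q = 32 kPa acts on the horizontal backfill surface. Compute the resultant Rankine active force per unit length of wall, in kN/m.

297 kN/m

K_a = tan²(45° − φ/2) = 0.3456.
Soil triangle: ½ K_a γ H² = 0.5×0.3456×20.7×7.7² = 212.1 kN/m.
Surcharge rectangle: K_a q H = 0.3456×32×7.7 = 85.15 kN/m.
Total = 212.1 + 85.15 = 297.2 kN/m.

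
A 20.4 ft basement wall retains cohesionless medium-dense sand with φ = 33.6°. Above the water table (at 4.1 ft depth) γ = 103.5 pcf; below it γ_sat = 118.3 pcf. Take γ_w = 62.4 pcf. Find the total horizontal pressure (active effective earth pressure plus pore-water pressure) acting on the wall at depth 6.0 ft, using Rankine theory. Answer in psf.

271 psf

K_a = (1 − sin φ)/(1 + sin φ) = 0.2875.
γ' = 118.3 − 62.4 = 55.90 pcf.
Effective vertical stress at 6.0 ft: σ'_v = 103.5×4.1 + 55.90×1.90 = 530.6 psf.
σ'_h = K_a σ'_v = 0.2875 × 530.6 = 152.5 psf; u = γ_w × 1.90 = 118.6 psf.
Total σ_h = 152.5 + 118.6 = 271.1 psf.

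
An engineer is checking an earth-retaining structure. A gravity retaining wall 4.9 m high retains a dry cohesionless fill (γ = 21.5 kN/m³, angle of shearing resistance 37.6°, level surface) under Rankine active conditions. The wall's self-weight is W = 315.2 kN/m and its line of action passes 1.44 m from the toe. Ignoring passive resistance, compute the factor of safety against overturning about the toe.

K_a = tan²(45° − 37.6°/2) = 0.2421.
P_a = ½K_aγH² = 0.5×0.2421×21.5×4.9² = 62.49 kN/m, acting at H/3 = 1.633 m above the base.
Overturning moment M_o = P_a × H/3 = 62.49 × 1.633 = 102.1.
Resisting moment M_r = W × 1.44 = 315.2 × 1.44 = 453.9.
FS_overturning = M_r/M_o = 453.9/102.1 = 4.447.

4.45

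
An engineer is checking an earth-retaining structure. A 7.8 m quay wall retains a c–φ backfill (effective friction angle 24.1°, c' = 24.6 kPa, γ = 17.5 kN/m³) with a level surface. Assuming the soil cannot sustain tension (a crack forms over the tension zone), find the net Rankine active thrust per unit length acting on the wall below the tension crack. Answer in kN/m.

K_a = 0.4201; √K_a = 0.6482.
Tension-crack depth z_c = 2c/(γ√K_a) = 2×24.6/(17.5×0.6482) = 4.338 m.
σ_a at base = K_a γ H − 2c√K_a = 0.4201×17.5×7.8 − 2×24.6×0.6482 = 25.46 kPa.
P_a = ½ × 25.46 × (H − z_c) = 0.5×25.46×3.462 = 44.07 kN/m.

44.1 kN/m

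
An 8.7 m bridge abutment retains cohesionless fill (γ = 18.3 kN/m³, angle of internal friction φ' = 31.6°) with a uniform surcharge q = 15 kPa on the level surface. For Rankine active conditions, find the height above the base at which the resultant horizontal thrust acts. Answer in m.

K_a = 0.3123.
Triangular part P₁ = ½K_aγH² = 216.3 at H/3 = 2.900 m; rectangular part P₂ = K_a q H = 40.76 at H/2 = 4.350 m.
ȳ = (P₁·2.900 + P₂·4.350)/(P₁+P₂) = 3.130 m.

3.13 m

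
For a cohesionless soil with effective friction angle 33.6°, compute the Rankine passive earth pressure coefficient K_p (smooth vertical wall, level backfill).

3.48

K_p = (1 + sin φ)/(1 − sin φ) = tan²(45° + 33.6°/2) = 3.478.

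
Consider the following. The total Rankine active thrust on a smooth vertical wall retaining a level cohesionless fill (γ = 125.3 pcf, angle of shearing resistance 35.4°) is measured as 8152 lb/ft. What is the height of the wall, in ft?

22.1 ft

K_a = 0.2664. P_a = ½ K_a γ H² ⇒ H = √(2P_a/(K_a γ)).
H = √(2×8152/(0.2664×125.3)) = 22.10 ft.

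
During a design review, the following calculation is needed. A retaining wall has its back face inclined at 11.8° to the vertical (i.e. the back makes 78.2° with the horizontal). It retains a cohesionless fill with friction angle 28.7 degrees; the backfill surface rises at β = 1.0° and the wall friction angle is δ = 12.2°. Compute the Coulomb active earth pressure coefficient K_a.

K_a = sin²(α+φ) / [sin²α · sin(α−δ) · (1 + √{sin(φ+δ)sin(φ−β) / (sin(α−δ)sin(α+β))})²].
With α = 78.2°, φ = 28.7°, δ = 12.2°, β = 1.0°: K_a = 0.4177.

0.418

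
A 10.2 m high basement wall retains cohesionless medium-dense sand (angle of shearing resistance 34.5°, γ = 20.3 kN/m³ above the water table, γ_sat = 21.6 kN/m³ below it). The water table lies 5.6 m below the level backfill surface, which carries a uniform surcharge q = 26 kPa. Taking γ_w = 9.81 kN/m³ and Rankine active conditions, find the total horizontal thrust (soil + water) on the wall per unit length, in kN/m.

445 kN/m

K_a = tan²(45° − φ/2) = 0.2768.
γ' = 21.6 − 9.81 = 11.79 kN/m³. h₂ = H − d_w = 4.6 m.
σ'_h: at surface K_a·q = 7.197; at WT K_a(q+γd_w) = 38.66; at base K_a(q+γd_w+γ'h₂) = 53.68 kPa.
P₁ = ½(7.197+38.66)×5.6 = 128.4; P₂ = ½(38.66+53.68)×4.6 = 212.4; P_w = ½γ_w h₂² = 103.8.
Total = 128.4+212.4+103.8 = 444.6 kN/m.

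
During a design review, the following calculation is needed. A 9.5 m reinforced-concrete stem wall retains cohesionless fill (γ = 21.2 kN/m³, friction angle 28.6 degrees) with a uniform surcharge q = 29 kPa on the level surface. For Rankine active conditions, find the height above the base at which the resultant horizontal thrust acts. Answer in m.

3.52 m

K_a = 0.3525.
Triangular part P₁ = ½K_aγH² = 337.3 at H/3 = 3.167 m; rectangular part P₂ = K_a q H = 97.13 at H/2 = 4.750 m.
ȳ = (P₁·3.167 + P₂·4.750)/(P₁+P₂) = 3.521 m.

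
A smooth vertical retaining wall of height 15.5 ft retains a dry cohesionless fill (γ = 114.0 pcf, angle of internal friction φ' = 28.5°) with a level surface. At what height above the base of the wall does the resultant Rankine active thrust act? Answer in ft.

5.17 ft

K_a = 0.3540.
The pressure distribution is triangular, so the resultant acts at H/3 above the base = 15.5/3 = 5.167 ft.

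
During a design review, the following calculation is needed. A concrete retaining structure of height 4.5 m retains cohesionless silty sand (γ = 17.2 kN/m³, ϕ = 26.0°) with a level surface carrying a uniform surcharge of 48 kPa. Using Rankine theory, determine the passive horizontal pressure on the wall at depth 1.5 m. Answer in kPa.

189 kPa

K_p = (1 + sin φ)/(1 − sin φ) = 2.561.
σ_v = γz + q = 17.2 × 1.5 + 48 = 73.80 kPa.
σ_h = K_p σ_v = 2.561 × 73.80 = 189.0 kPa.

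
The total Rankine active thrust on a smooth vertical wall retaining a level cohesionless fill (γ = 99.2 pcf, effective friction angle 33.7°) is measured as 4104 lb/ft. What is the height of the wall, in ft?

K_a = 0.2863. P_a = ½ K_a γ H² ⇒ H = √(2P_a/(K_a γ)).
H = √(2×4104/(0.2863×99.2)) = 17.00 ft.

17.0 ft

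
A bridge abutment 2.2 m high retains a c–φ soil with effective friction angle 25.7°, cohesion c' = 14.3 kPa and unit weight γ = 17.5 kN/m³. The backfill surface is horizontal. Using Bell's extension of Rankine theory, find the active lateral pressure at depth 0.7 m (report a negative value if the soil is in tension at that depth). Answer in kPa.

-13.1 kPa

K_a = (1 − sin φ)/(1 + sin φ) = 0.3950.
σ_a = K_a γ z − 2c√K_a = 0.3950×17.5×0.7 − 2×14.3×0.6285 = -13.14 kPa.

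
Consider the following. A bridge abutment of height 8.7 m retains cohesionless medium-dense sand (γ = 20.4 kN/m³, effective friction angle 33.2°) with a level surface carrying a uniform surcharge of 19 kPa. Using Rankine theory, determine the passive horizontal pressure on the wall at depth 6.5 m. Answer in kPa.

519 kPa

K_p = (1 + sin φ)/(1 − sin φ) = 3.421.
σ_v = γz + q = 20.4 × 6.5 + 19 = 151.6 kPa.
σ_h = K_p σ_v = 3.421 × 151.6 = 518.5 kPa.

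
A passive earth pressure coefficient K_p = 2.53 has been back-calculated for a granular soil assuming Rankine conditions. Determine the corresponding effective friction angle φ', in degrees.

K_p = (1+sin φ)/(1−sin φ) ⇒ sin φ = (K_p − 1)/(K_p + 1) = 0.4334.
φ = arcsin(0.4334) = 25.69°.

25.7°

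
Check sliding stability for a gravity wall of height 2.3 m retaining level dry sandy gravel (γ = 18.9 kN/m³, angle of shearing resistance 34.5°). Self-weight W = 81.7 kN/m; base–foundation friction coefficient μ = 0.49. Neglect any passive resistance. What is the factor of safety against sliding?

K_a = tan²(45° − 34.5°/2) = 0.2768.
P_a = ½K_aγH² = 0.5×0.2768×18.9×2.3² = 13.84 kN/m, acting at H/3 = 0.7667 m above the base.
FS_sliding = μW / P_a = 0.49×81.7 / 13.84 = 2.893.

2.89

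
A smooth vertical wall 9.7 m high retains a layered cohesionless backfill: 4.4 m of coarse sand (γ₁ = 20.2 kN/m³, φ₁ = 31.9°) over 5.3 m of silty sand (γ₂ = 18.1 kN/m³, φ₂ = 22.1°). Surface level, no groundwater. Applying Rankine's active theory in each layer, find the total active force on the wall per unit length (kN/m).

K_a1 = tan²(45°−31.9°/2) = 0.3085; K_a2 = tan²(45°−22.1°/2) = 0.4533.
Layer 1: σ at base = K_a1 γ₁ h₁ = 27.42 kPa; P₁ = ½×27.42×4.4 = 60.33.
Layer 2: σ_v at top = γ₁h₁ = 88.88; σ_h top = K_a2×88.88 = 40.28; σ_h base = K_a2×(88.88+18.1×5.3) = 83.77.
P₂ = ½(40.28+83.77)×5.3 = 328.7. Total P_a = 60.33+328.7 = 389.1 kN/m.

389 kN/m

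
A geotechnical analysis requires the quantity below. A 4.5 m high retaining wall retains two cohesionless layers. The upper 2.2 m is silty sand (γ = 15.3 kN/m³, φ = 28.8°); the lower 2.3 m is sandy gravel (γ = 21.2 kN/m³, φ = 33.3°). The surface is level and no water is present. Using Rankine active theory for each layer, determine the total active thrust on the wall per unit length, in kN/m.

51.8 kN/m

K_a1 = tan²(45°−28.8°/2) = 0.3498; K_a2 = tan²(45°−33.3°/2) = 0.2911.
Layer 1: σ at base = K_a1 γ₁ h₁ = 11.77 kPa; P₁ = ½×11.77×2.2 = 12.95.
Layer 2: σ_v at top = γ₁h₁ = 33.66; σ_h top = K_a2×33.66 = 9.800; σ_h base = K_a2×(33.66+21.2×2.3) = 24.00.
P₂ = ½(9.800+24.00)×2.3 = 38.86. Total P_a = 12.95+38.86 = 51.81 kN/m.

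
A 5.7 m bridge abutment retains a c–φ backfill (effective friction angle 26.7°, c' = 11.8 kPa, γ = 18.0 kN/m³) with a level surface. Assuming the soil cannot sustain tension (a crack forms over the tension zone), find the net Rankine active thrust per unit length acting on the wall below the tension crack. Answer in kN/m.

43.7 kN/m

K_a = 0.3800; √K_a = 0.6164.
Tension-crack depth z_c = 2c/(γ√K_a) = 2×11.8/(18.0×0.6164) = 2.127 m.
σ_a at base = K_a γ H − 2c√K_a = 0.3800×18.0×5.7 − 2×11.8×0.6164 = 24.44 kPa.
P_a = ½ × 24.44 × (H − z_c) = 0.5×24.44×3.573 = 43.66 kN/m.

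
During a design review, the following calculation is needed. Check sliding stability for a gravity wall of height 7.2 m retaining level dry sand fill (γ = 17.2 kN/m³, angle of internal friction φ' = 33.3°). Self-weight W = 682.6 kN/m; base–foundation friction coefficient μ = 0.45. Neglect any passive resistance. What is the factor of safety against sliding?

2.37

K_a = tan²(45° − 33.3°/2) = 0.2911.
P_a = ½K_aγH² = 0.5×0.2911×17.2×7.2² = 129.8 kN/m, acting at H/3 = 2.400 m above the base.
FS_sliding = μW / P_a = 0.45×682.6 / 129.8 = 2.367.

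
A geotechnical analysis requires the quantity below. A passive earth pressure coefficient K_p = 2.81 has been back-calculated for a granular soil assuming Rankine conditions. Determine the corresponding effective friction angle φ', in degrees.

28.4°

K_p = (1+sin φ)/(1−sin φ) ⇒ sin φ = (K_p − 1)/(K_p + 1) = 0.4751.
φ = arcsin(0.4751) = 28.36°.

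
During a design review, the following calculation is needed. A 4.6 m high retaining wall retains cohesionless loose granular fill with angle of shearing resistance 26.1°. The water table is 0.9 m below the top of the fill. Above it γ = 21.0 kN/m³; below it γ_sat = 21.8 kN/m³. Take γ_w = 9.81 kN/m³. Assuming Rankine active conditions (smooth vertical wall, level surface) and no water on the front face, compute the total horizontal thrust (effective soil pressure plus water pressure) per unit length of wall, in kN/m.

130 kN/m

K_a = tan²(45° − φ/2) = 0.3889.
γ' = 21.8 − 9.81 = 11.99 kN/m³. Depth below WT = 3.7 m.
σ'_h at WT = K_a γ d_w = 7.351 kPa; at base = 7.351 + K_a γ' × 3.7 = 24.61 kPa.
P₁ (0–0.9 m) = ½×7.351×0.9 = 3.308. P₂ (0.9–4.6 m) = ½(7.351+24.61)×3.7 = 59.12.
P_w = ½ γ_w h₂² = 0.5×9.81×3.7² = 67.15. Total = 3.308+59.12+67.15 = 129.6 kN/m.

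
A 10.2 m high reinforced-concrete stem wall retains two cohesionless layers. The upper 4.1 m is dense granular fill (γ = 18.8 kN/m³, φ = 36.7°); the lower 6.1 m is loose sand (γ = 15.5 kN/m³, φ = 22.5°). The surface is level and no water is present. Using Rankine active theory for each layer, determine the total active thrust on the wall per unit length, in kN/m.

K_a1 = tan²(45°−36.7°/2) = 0.2519; K_a2 = tan²(45°−22.5°/2) = 0.4465.
Layer 1: σ at base = K_a1 γ₁ h₁ = 19.41 kPa; P₁ = ½×19.41×4.1 = 39.80.
Layer 2: σ_v at top = γ₁h₁ = 77.08; σ_h top = K_a2×77.08 = 34.41; σ_h base = K_a2×(77.08+15.5×6.1) = 76.63.
P₂ = ½(34.41+76.63)×6.1 = 338.7. Total P_a = 39.80+338.7 = 378.5 kN/m.

378 kN/m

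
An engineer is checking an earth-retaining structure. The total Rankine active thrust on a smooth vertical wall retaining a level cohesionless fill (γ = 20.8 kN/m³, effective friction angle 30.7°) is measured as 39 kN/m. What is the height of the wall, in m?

3.40 m

K_a = 0.3240. P_a = ½ K_a γ H² ⇒ H = √(2P_a/(K_a γ)).
H = √(2×39/(0.3240×20.8)) = 3.402 m.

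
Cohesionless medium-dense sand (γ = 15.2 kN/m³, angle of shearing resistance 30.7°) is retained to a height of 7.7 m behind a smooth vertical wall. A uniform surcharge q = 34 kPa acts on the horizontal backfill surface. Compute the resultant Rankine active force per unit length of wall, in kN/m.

231 kN/m

K_a = tan²(45° − φ/2) = 0.3240.
Soil triangle: ½ K_a γ H² = 0.5×0.3240×15.2×7.7² = 146.0 kN/m.
Surcharge rectangle: K_a q H = 0.3240×34×7.7 = 84.83 kN/m.
Total = 146.0 + 84.83 = 230.8 kN/m.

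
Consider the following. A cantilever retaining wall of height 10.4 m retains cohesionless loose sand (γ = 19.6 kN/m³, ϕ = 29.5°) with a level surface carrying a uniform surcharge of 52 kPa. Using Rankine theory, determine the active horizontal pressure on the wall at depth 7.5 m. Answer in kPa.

K_a = (1 − sin φ)/(1 + sin φ) = 0.3401.
σ_v = γz + q = 19.6 × 7.5 + 52 = 199.0 kPa.
σ_h = K_a σ_v = 0.3401 × 199.0 = 67.68 kPa.

67.7 kPa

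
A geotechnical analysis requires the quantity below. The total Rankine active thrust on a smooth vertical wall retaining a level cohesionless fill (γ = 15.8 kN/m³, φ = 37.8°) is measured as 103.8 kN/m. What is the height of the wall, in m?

7.40 m

K_a = 0.2400. P_a = ½ K_a γ H² ⇒ H = √(2P_a/(K_a γ)).
H = √(2×103.8/(0.2400×15.8)) = 7.399 m.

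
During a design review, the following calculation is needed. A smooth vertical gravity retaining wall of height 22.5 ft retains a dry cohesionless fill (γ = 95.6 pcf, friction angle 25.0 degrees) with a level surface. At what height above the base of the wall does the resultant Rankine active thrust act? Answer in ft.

K_a = 0.4059.
The pressure distribution is triangular, so the resultant acts at H/3 above the base = 22.5/3 = 7.500 ft.

7.50 ft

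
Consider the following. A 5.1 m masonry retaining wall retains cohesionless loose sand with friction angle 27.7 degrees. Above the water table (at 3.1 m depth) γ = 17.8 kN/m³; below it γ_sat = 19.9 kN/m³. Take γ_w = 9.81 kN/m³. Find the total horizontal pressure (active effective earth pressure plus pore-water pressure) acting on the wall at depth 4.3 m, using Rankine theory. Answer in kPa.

K_a = (1 − sin φ)/(1 + sin φ) = 0.3653.
γ' = 19.9 − 9.81 = 10.09 kN/m³.
Effective vertical stress at 4.3 m: σ'_v = 17.8×3.1 + 10.09×1.20 = 67.29 kPa.
σ'_h = K_a σ'_v = 0.3653 × 67.29 = 24.58 kPa; u = γ_w × 1.20 = 11.77 kPa.
Total σ_h = 24.58 + 11.77 = 36.35 kPa.

36.4 kPa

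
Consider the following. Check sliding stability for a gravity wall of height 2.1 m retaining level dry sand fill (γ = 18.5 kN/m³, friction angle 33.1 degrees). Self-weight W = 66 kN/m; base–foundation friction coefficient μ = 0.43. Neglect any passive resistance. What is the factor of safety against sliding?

2.37

K_a = tan²(45° − 33.1°/2) = 0.2936.
P_a = ½K_aγH² = 0.5×0.2936×18.5×2.1² = 11.98 kN/m, acting at H/3 = 0.7000 m above the base.
FS_sliding = μW / P_a = 0.43×66 / 11.98 = 2.370.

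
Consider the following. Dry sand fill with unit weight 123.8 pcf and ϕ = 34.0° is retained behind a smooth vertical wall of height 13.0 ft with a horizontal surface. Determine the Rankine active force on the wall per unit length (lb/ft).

K_a = tan²(45° − φ/2) = 0.2827.
P_a = ½ K_a γ H² = 0.5 × 0.2827 × 123.8 × 13.0² = 2958 lb/ft.

2960 lb/ft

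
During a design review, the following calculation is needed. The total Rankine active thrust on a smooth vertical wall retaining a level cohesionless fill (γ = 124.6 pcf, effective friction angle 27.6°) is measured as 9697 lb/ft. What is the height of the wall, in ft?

20.6 ft

K_a = 0.3668. P_a = ½ K_a γ H² ⇒ H = √(2P_a/(K_a γ)).
H = √(2×9697/(0.3668×124.6)) = 20.60 ft.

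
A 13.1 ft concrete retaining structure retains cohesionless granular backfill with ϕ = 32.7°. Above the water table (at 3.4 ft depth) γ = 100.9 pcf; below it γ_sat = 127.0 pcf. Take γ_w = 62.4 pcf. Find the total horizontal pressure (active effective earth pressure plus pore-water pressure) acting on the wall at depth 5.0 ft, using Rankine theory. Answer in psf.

233 psf

K_a = (1 − sin φ)/(1 + sin φ) = 0.2985.
γ' = 127.0 − 62.4 = 64.60 pcf.
Effective vertical stress at 5.0 ft: σ'_v = 100.9×3.4 + 64.60×1.60 = 446.4 psf.
σ'_h = K_a σ'_v = 0.2985 × 446.4 = 133.3 psf; u = γ_w × 1.60 = 99.84 psf.
Total σ_h = 133.3 + 99.84 = 233.1 psf.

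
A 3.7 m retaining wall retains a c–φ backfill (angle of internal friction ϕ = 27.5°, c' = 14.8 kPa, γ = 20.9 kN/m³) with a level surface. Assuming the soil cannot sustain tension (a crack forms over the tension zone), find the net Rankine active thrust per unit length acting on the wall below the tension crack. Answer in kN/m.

7.18 kN/m

K_a = 0.3682; √K_a = 0.6068.
Tension-crack depth z_c = 2c/(γ√K_a) = 2×14.8/(20.9×0.6068) = 2.334 m.
σ_a at base = K_a γ H − 2c√K_a = 0.3682×20.9×3.7 − 2×14.8×0.6068 = 10.51 kPa.
P_a = ½ × 10.51 × (H − z_c) = 0.5×10.51×1.366 = 7.181 kN/m.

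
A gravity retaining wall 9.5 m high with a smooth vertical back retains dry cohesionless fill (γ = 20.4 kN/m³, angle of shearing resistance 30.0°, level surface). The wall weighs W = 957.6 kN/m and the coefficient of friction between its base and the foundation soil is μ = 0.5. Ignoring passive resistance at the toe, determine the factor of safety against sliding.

1.56

K_a = tan²(45° − 30.0°/2) = 0.3333.
P_a = ½K_aγH² = 0.5×0.3333×20.4×9.5² = 306.8 kN/m, acting at H/3 = 3.167 m above the base.
FS_sliding = μW / P_a = 0.5×957.6 / 306.8 = 1.560.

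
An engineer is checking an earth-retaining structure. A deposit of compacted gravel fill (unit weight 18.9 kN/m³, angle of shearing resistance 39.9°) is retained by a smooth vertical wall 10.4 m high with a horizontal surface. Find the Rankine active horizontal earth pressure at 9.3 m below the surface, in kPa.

38.4 kPa

K_a = (1 − sin φ)/(1 + sin φ) = 0.2184.
σ_h = K_a γ z = 0.2184 × 18.9 × 9.3 = 38.39 kPa.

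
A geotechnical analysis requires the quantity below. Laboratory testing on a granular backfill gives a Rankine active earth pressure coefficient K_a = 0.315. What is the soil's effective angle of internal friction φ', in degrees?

K_a = tan²(45° − φ/2) ⇒ 45° − φ/2 = arctan(√0.315) = 29.30°.
φ = 2(45° − 29.30°) = 31.39°.

31.4°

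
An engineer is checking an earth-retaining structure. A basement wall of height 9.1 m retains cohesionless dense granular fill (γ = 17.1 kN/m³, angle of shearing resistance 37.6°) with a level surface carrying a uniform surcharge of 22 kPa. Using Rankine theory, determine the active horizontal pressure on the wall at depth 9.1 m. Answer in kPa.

43.0 kPa

K_a = (1 − sin φ)/(1 + sin φ) = 0.2421.
σ_v = γz + q = 17.1 × 9.1 + 22 = 177.6 kPa.
σ_h = K_a σ_v = 0.2421 × 177.6 = 43.00 kPa.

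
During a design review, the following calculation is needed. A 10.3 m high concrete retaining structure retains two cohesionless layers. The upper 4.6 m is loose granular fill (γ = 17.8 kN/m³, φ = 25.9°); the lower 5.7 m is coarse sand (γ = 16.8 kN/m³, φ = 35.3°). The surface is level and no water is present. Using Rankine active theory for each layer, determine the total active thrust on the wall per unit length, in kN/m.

272 kN/m

K_a1 = tan²(45°−25.9°/2) = 0.3920; K_a2 = tan²(45°−35.3°/2) = 0.2675.
Layer 1: σ at base = K_a1 γ₁ h₁ = 32.10 kPa; P₁ = ½×32.10×4.6 = 73.82.
Layer 2: σ_v at top = γ₁h₁ = 81.88; σ_h top = K_a2×81.88 = 21.91; σ_h base = K_a2×(81.88+16.8×5.7) = 47.53.
P₂ = ½(21.91+47.53)×5.7 = 197.9. Total P_a = 73.82+197.9 = 271.7 kN/m.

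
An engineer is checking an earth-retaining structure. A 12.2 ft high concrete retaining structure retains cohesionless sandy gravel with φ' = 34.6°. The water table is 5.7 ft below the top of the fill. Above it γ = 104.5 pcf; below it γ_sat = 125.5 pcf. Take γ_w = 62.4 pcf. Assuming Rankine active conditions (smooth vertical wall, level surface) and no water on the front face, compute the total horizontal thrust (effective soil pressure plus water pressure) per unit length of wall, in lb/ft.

K_a = tan²(45° − φ/2) = 0.2756.
γ' = 125.5 − 62.4 = 63.10 pcf. Depth below WT = 6.5 ft.
σ'_h at WT = K_a γ d_w = 164.2 psf; at base = 164.2 + K_a γ' × 6.5 = 277.2 psf.
P₁ (0–5.7 ft) = ½×164.2×5.7 = 467.9. P₂ (5.7–12.2 ft) = ½(164.2+277.2)×6.5 = 1435.
P_w = ½ γ_w h₂² = 0.5×62.4×6.5² = 1318. Total = 467.9+1435+1318 = 3221 lb/ft.

3220 lb/ft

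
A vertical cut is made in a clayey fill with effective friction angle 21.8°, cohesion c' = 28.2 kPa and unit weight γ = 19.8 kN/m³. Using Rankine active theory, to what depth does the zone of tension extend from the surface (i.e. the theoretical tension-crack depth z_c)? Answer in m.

4.21 m

K_a = tan²(45° − 21.8°/2) = 0.4584; √K_a = 0.6771.
The active pressure is zero where K_a γ z = 2c√K_a, so z_c = 2c/(γ√K_a) = 2×28.2/(19.8×0.6771) = 4.207 m.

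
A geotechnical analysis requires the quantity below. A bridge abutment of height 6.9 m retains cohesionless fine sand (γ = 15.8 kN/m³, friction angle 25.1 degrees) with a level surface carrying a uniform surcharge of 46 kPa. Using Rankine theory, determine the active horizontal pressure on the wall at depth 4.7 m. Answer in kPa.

K_a = (1 − sin φ)/(1 + sin φ) = 0.4043.
σ_v = γz + q = 15.8 × 4.7 + 46 = 120.3 kPa.
σ_h = K_a σ_v = 0.4043 × 120.3 = 48.62 kPa.

48.6 kPa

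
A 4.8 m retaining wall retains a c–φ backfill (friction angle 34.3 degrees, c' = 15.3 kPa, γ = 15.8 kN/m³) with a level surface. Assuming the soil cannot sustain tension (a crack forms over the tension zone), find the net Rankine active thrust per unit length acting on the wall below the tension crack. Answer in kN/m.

K_a = 0.2792; √K_a = 0.5284.
Tension-crack depth z_c = 2c/(γ√K_a) = 2×15.3/(15.8×0.5284) = 3.666 m.
σ_a at base = K_a γ H − 2c√K_a = 0.2792×15.8×4.8 − 2×15.3×0.5284 = 5.004 kPa.
P_a = ½ × 5.004 × (H − z_c) = 0.5×5.004×1.134 = 2.838 kN/m.

2.84 kN/m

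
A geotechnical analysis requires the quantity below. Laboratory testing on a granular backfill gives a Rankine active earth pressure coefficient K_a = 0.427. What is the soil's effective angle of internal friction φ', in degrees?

23.7°

K_a = tan²(45° − φ/2) ⇒ 45° − φ/2 = arctan(√0.427) = 33.16°.
φ = 2(45° − 33.16°) = 23.67°.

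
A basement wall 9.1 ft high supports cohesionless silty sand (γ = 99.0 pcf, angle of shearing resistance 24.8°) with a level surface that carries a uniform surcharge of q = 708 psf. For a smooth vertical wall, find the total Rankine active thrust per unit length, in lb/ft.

K_a = tan²(45° − φ/2) = 0.4090.
Soil triangle: ½ K_a γ H² = 0.5×0.4090×99.0×9.1² = 1677 lb/ft.
Surcharge rectangle: K_a q H = 0.4090×708×9.1 = 2635 lb/ft.
Total = 1677 + 2635 = 4312 lb/ft.

4310 lb/ft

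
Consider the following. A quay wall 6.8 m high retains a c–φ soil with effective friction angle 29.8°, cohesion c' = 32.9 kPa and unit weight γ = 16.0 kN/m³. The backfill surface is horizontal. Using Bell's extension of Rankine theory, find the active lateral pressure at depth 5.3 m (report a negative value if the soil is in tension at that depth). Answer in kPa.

-9.65 kPa

K_a = (1 − sin φ)/(1 + sin φ) = 0.3360.
σ_a = K_a γ z − 2c√K_a = 0.3360×16.0×5.3 − 2×32.9×0.5797 = -9.648 kPa.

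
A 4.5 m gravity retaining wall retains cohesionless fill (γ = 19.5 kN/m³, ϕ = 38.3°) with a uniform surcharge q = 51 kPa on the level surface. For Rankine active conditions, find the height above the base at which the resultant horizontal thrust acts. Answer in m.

K_a = 0.2347.
Triangular part P₁ = ½K_aγH² = 46.35 at H/3 = 1.500 m; rectangular part P₂ = K_a q H = 53.87 at H/2 = 2.250 m.
ȳ = (P₁·1.500 + P₂·2.250)/(P₁+P₂) = 1.903 m.

1.90 m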